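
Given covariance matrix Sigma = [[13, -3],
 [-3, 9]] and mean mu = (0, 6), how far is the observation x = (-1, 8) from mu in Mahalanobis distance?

Step 1 — centre the observation: (x - mu) = (-1, 2).

Step 2 — invert Sigma. det(Sigma) = 13·9 - (-3)² = 108.
  Sigma^{-1} = (1/det) · [[d, -b], [-b, a]] = [[0.0833, 0.0278],
 [0.0278, 0.1204]].

Step 3 — form the quadratic (x - mu)^T · Sigma^{-1} · (x - mu):
  Sigma^{-1} · (x - mu) = (-0.0278, 0.213).
  (x - mu)^T · [Sigma^{-1} · (x - mu)] = (-1)·(-0.0278) + (2)·(0.213) = 0.4537.

Step 4 — take square root: d = √(0.4537) ≈ 0.6736.

d(x, mu) = √(0.4537) ≈ 0.6736


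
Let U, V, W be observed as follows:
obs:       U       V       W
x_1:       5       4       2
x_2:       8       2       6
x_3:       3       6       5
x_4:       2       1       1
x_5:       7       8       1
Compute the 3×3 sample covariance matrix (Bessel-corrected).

Step 1 — column means:
  mean(U) = (5 + 8 + 3 + 2 + 7) / 5 = 25/5 = 5
  mean(V) = (4 + 2 + 6 + 1 + 8) / 5 = 21/5 = 4.2
  mean(W) = (2 + 6 + 5 + 1 + 1) / 5 = 15/5 = 3

Step 2 — sample covariance S[i,j] = (1/(n-1)) · Σ_k (x_{k,i} - mean_i) · (x_{k,j} - mean_j), with n-1 = 4.
  S[U,U] = ((0)·(0) + (3)·(3) + (-2)·(-2) + (-3)·(-3) + (2)·(2)) / 4 = 26/4 = 6.5
  S[U,V] = ((0)·(-0.2) + (3)·(-2.2) + (-2)·(1.8) + (-3)·(-3.2) + (2)·(3.8)) / 4 = 7/4 = 1.75
  S[U,W] = ((0)·(-1) + (3)·(3) + (-2)·(2) + (-3)·(-2) + (2)·(-2)) / 4 = 7/4 = 1.75
  S[V,V] = ((-0.2)·(-0.2) + (-2.2)·(-2.2) + (1.8)·(1.8) + (-3.2)·(-3.2) + (3.8)·(3.8)) / 4 = 32.8/4 = 8.2
  S[V,W] = ((-0.2)·(-1) + (-2.2)·(3) + (1.8)·(2) + (-3.2)·(-2) + (3.8)·(-2)) / 4 = -4/4 = -1
  S[W,W] = ((-1)·(-1) + (3)·(3) + (2)·(2) + (-2)·(-2) + (-2)·(-2)) / 4 = 22/4 = 5.5

S is symmetric (S[j,i] = S[i,j]). Assembling:

S = [[6.5, 1.75, 1.75],
 [1.75, 8.2, -1],
 [1.75, -1, 5.5]]


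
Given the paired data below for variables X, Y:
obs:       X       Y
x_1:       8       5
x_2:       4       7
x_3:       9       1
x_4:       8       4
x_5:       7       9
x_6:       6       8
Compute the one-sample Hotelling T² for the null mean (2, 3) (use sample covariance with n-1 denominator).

Step 1 — sample mean vector:
  mean(X) = (8 + 4 + 9 + 8 + 7 + 6) / 6 = 42/6 = 7
  mean(Y) = (5 + 7 + 1 + 4 + 9 + 8) / 6 = 34/6 = 5.6667
  x̄ = (7, 5.6667),  deviation x̄ - mu_0 = (7, 5.6667) - (2, 3) = (5, 2.6667).

Step 2 — sample covariance matrix, S[i,j] = (1/(n-1)) · Σ_k (x_{k,i} - mean_i) · (x_{k,j} - mean_j), divisor n-1 = 5:
  S[X,X] = ((1)·(1) + (-3)·(-3) + (2)·(2) + (1)·(1) + (0)·(0) + (-1)·(-1)) / 5 = 16/5 = 3.2
  S[X,Y] = ((1)·(-0.6667) + (-3)·(1.3333) + (2)·(-4.6667) + (1)·(-1.6667) + (0)·(3.3333) + (-1)·(2.3333)) / 5 = -18/5 = -3.6
  S[Y,Y] = ((-0.6667)·(-0.6667) + (1.3333)·(1.3333) + (-4.6667)·(-4.6667) + (-1.6667)·(-1.6667) + (3.3333)·(3.3333) + (2.3333)·(2.3333)) / 5 = 43.3333/5 = 8.6667
  S = [[3.2, -3.6],
 [-3.6, 8.6667]].

Step 3 — invert S. det(S) = 3.2·8.6667 - (-3.6)² = 14.7733.
  S^{-1} = (1/det) · [[d, -b], [-b, a]] = [[0.5866, 0.2437],
 [0.2437, 0.2166]].

Step 4 — quadratic form (x̄ - mu_0)^T · S^{-1} · (x̄ - mu_0):
  S^{-1} · (x̄ - mu_0) = (3.583, 1.796),
  (x̄ - mu_0)^T · [...] = (5)·(3.583) + (2.6667)·(1.796) = 22.7046.

Step 5 — scale by n: T² = 6 · 22.7046 = 136.2274.

T² ≈ 136.2274


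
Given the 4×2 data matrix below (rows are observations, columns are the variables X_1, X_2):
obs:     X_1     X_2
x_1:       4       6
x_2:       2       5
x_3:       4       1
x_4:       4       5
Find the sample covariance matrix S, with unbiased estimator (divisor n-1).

Step 1 — column means:
  mean(X_1) = (4 + 2 + 4 + 4) / 4 = 14/4 = 3.5
  mean(X_2) = (6 + 5 + 1 + 5) / 4 = 17/4 = 4.25

Step 2 — sample covariance S[i,j] = (1/(n-1)) · Σ_k (x_{k,i} - mean_i) · (x_{k,j} - mean_j), with n-1 = 3.
  S[X_1,X_1] = ((0.5)·(0.5) + (-1.5)·(-1.5) + (0.5)·(0.5) + (0.5)·(0.5)) / 3 = 3/3 = 1
  S[X_1,X_2] = ((0.5)·(1.75) + (-1.5)·(0.75) + (0.5)·(-3.25) + (0.5)·(0.75)) / 3 = -1.5/3 = -0.5
  S[X_2,X_2] = ((1.75)·(1.75) + (0.75)·(0.75) + (-3.25)·(-3.25) + (0.75)·(0.75)) / 3 = 14.75/3 = 4.9167

S is symmetric (S[j,i] = S[i,j]). Assembling:

S = [[1, -0.5],
 [-0.5, 4.9167]]


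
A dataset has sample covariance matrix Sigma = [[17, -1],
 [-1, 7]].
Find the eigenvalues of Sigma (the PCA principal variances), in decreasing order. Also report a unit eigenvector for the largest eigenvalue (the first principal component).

Step 1 — characteristic polynomial of 2×2 Sigma:
  det(Sigma - λI) = λ² - trace · λ + det = 0.
  trace = 17 + 7 = 24, det = 17·7 - (-1)² = 118.
Step 2 — discriminant:
  Δ = trace² - 4·det = 576 - 472 = 104.
Step 3 — eigenvalues:
  λ = (trace ± √Δ)/2 = (24 ± 10.198)/2,
  λ_1 = 17.099,  λ_2 = 6.901.

Step 4 — unit eigenvector for λ_1: solve (Sigma - λ_1 I)v = 0. First row:
  (17 - 17.099)·v_x + (-1)·v_y = 0, i.e. (-0.099)·v_x + (-1)·v_y = 0,
  so v ∝ (b, λ_1 - a) = (-1, 0.099); multiply by -1 so the first entry is positive: u = (1, -0.099).
  ||u|| = √((1)² + (-0.099)²) = √(1.0098) ≈ 1.0049,
  v_1 = u/||u|| ≈ (0.9951, -0.0985) (||v_1|| = 1).

λ_1 = 17.099,  λ_2 = 6.901;  v_1 ≈ (0.9951, -0.0985)


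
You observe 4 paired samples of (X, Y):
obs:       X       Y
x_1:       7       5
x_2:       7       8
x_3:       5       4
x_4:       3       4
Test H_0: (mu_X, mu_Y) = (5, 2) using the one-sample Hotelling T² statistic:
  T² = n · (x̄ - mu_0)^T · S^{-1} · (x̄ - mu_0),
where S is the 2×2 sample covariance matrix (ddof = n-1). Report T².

Step 1 — sample mean vector:
  mean(X) = (7 + 7 + 5 + 3) / 4 = 22/4 = 5.5
  mean(Y) = (5 + 8 + 4 + 4) / 4 = 21/4 = 5.25
  x̄ = (5.5, 5.25),  deviation x̄ - mu_0 = (5.5, 5.25) - (5, 2) = (0.5, 3.25).

Step 2 — sample covariance matrix, S[i,j] = (1/(n-1)) · Σ_k (x_{k,i} - mean_i) · (x_{k,j} - mean_j), divisor n-1 = 3:
  S[X,X] = ((1.5)·(1.5) + (1.5)·(1.5) + (-0.5)·(-0.5) + (-2.5)·(-2.5)) / 3 = 11/3 = 3.6667
  S[X,Y] = ((1.5)·(-0.25) + (1.5)·(2.75) + (-0.5)·(-1.25) + (-2.5)·(-1.25)) / 3 = 7.5/3 = 2.5
  S[Y,Y] = ((-0.25)·(-0.25) + (2.75)·(2.75) + (-1.25)·(-1.25) + (-1.25)·(-1.25)) / 3 = 10.75/3 = 3.5833
  S = [[3.6667, 2.5],
 [2.5, 3.5833]].

Step 3 — invert S. det(S) = 3.6667·3.5833 - (2.5)² = 6.8889.
  S^{-1} = (1/det) · [[d, -b], [-b, a]] = [[0.5202, -0.3629],
 [-0.3629, 0.5323]].

Step 4 — quadratic form (x̄ - mu_0)^T · S^{-1} · (x̄ - mu_0):
  S^{-1} · (x̄ - mu_0) = (-0.9194, 1.5484),
  (x̄ - mu_0)^T · [...] = (0.5)·(-0.9194) + (3.25)·(1.5484) = 4.5726.

Step 5 — scale by n: T² = 4 · 4.5726 = 18.2903.

T² ≈ 18.2903


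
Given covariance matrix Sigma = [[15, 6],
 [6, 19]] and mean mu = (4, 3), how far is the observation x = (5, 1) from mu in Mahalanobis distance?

Step 1 — centre the observation: (x - mu) = (1, -2).

Step 2 — invert Sigma. det(Sigma) = 15·19 - (6)² = 249.
  Sigma^{-1} = (1/det) · [[d, -b], [-b, a]] = [[0.0763, -0.0241],
 [-0.0241, 0.0602]].

Step 3 — form the quadratic (x - mu)^T · Sigma^{-1} · (x - mu):
  Sigma^{-1} · (x - mu) = (0.1245, -0.1446).
  (x - mu)^T · [Sigma^{-1} · (x - mu)] = (1)·(0.1245) + (-2)·(-0.1446) = 0.4137.

Step 4 — take square root: d = √(0.4137) ≈ 0.6432.

d(x, mu) = √(0.4137) ≈ 0.6432


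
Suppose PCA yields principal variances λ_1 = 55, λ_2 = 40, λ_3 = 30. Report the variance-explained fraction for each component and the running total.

Step 1 — total variance = trace(Sigma) = Σ λ_i = 55 + 40 + 30 = 125.

Step 2 — fraction explained by component i = λ_i / Σ λ:
  PC1: 55/125 = 0.44
  PC2: 40/125 = 0.32
  PC3: 30/125 = 0.24

Step 3 — cumulative fraction after k components = (λ_1 + ... + λ_k) / Σ λ:
  k = 1: 55/125 = 0.44
  k = 2: (55 + 40)/125 = 95/125 = 0.76
  k = 3: (55 + 40 + 30)/125 = 125/125 = 1

Summary (fraction, with percent):

explained: PC1 0.44 (44%), PC2 0.32 (32%), PC3 0.24 (24%);  cumulative: 0.44, 0.76, 1


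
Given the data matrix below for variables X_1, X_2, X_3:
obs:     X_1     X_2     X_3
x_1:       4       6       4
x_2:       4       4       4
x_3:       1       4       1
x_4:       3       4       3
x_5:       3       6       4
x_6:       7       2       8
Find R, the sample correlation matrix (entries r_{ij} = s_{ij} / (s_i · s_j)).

Step 1 — column means:
  mean(X_1) = (4 + 4 + 1 + 3 + 3 + 7) / 6 = 22/6 = 3.6667
  mean(X_2) = (6 + 4 + 4 + 4 + 6 + 2) / 6 = 26/6 = 4.3333
  mean(X_3) = (4 + 4 + 1 + 3 + 4 + 8) / 6 = 24/6 = 4

Step 2 — sample variances and covariances s[i,j] = (1/(n-1)) · Σ_k (x_{k,i} - mean_i) · (x_{k,j} - mean_j), with n-1 = 5:
  s[X_1,X_1] = ((0.3333)·(0.3333) + (0.3333)·(0.3333) + (-2.6667)·(-2.6667) + (-0.6667)·(-0.6667) + (-0.6667)·(-0.6667) + (3.3333)·(3.3333)) / 5 = 19.3333/5 = 3.8667
  s[X_1,X_2] = ((0.3333)·(1.6667) + (0.3333)·(-0.3333) + (-2.6667)·(-0.3333) + (-0.6667)·(-0.3333) + (-0.6667)·(1.6667) + (3.3333)·(-2.3333)) / 5 = -7.3333/5 = -1.4667
  s[X_1,X_3] = ((0.3333)·(0) + (0.3333)·(0) + (-2.6667)·(-3) + (-0.6667)·(-1) + (-0.6667)·(0) + (3.3333)·(4)) / 5 = 22/5 = 4.4
  s[X_2,X_2] = ((1.6667)·(1.6667) + (-0.3333)·(-0.3333) + (-0.3333)·(-0.3333) + (-0.3333)·(-0.3333) + (1.6667)·(1.6667) + (-2.3333)·(-2.3333)) / 5 = 11.3333/5 = 2.2667
  s[X_2,X_3] = ((1.6667)·(0) + (-0.3333)·(0) + (-0.3333)·(-3) + (-0.3333)·(-1) + (1.6667)·(0) + (-2.3333)·(4)) / 5 = -8/5 = -1.6
  s[X_3,X_3] = ((0)·(0) + (0)·(0) + (-3)·(-3) + (-1)·(-1) + (0)·(0) + (4)·(4)) / 5 = 26/5 = 5.2
  Sample standard deviations s_i = √(s[i,i]):
  s(X_1) = √(3.8667) = 1.9664
  s(X_2) = √(2.2667) = 1.5055
  s(X_3) = √(5.2) = 2.2804

Step 3 — r_{ij} = s_{ij} / (s_i · s_j):
  r[X_1,X_1] = 1 (diagonal).
  r[X_1,X_2] = -1.4667 / (1.9664 · 1.5055) = -1.4667 / 2.9605 = -0.4954
  r[X_1,X_3] = 4.4 / (1.9664 · 2.2804) = 4.4 / 4.484 = 0.9813
  r[X_2,X_2] = 1 (diagonal).
  r[X_2,X_3] = -1.6 / (1.5055 · 2.2804) = -1.6 / 3.4332 = -0.466
  r[X_3,X_3] = 1 (diagonal).

R is symmetric with unit diagonal. Assembling:

R = [[1, -0.4954, 0.9813],
 [-0.4954, 1, -0.466],
 [0.9813, -0.466, 1]]


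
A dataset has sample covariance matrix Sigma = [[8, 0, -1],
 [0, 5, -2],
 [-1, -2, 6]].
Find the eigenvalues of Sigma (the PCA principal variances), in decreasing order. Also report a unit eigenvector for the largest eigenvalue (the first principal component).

Step 1 — characteristic polynomial p(λ) = det(λI - Sigma) = λ³ - tr·λ² + c_1·λ - det, where tr = trace, c_1 = sum of the principal 2×2 minors, det = det(Sigma):
  tr = 8 + 5 + 6 = 19,
  c_1 = (8·5 - (0)²) + (8·6 - (-1)²) + (5·6 - (-2)²) = 40 + 47 + 26 = 113,
  det = 8·(5·6 - (-2)²) - (0)·((0)·6 - (-2)·(-1)) + (-1)·((0)·(-2) - 5·(-1)) = 8·(26) - (0)·(-2) + (-1)·(5) = 203.
  So p(λ) = λ³ - 19λ² + 113λ - 203.
Step 2 — look for an integer root (rational root theorem: any rational root is an integer divisor of 203). Testing λ = 7:
  p(7) = 343 - 931 + 791 - 203 = 0  ✓
  Dividing out (λ - 7): p(λ) = (λ - 7)(λ² - 12λ + 29).
Step 3 — remaining eigenvalues from the quadratic λ² - 12λ + 29 = 0:
  Δ = 12² - 4·29 = 144 - 116 = 28,  λ = (12 ± √28)/2 = (12 ± 5.2915)/2 ≈ 8.6458 or 3.3542.
  Sorted: λ_1 = 8.6458,  λ_2 = 7,  λ_3 = 3.3542  (check: sum = 19 = tr ✓).

Step 4 — unit eigenvector for λ_1 ≈ 8.6458: v spans the null space of (Sigma - λ_1 I), whose rows are
  r_1 = (-0.6458, 0, -1),  r_2 = (0, -3.6458, -2),  r_3 = (-1, -2, -2.6458).
  v is orthogonal to every row, so take v ∝ r_1 × r_2 = ((0)·(-2) - (-1)·(-3.6458), (-1)·(0) - (-0.6458)·(-2), (-0.6458)·(-3.6458) - (0)·(0)) ≈ (-3.6458, -1.2915, 2.3542).
  Rescale (multiply by -1 so the first nonzero entry is positive): u = (3.6458, 1.2915, -2.3542).
  ||u|| = √((3.6458)² + (1.2915)² + (-2.3542)²) = √(20.502) ≈ 4.5279,  v_1 = u/||u|| ≈ (0.8052, 0.2852, -0.5199) (||v_1|| = 1).

λ_1 = 8.6458,  λ_2 = 7,  λ_3 = 3.3542;  v_1 ≈ (0.8052, 0.2852, -0.5199)


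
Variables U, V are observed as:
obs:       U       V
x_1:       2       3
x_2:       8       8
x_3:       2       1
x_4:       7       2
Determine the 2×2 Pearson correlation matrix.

Step 1 — column means:
  mean(U) = (2 + 8 + 2 + 7) / 4 = 19/4 = 4.75
  mean(V) = (3 + 8 + 1 + 2) / 4 = 14/4 = 3.5

Step 2 — sample variances and covariances s[i,j] = (1/(n-1)) · Σ_k (x_{k,i} - mean_i) · (x_{k,j} - mean_j), with n-1 = 3:
  s[U,U] = ((-2.75)·(-2.75) + (3.25)·(3.25) + (-2.75)·(-2.75) + (2.25)·(2.25)) / 3 = 30.75/3 = 10.25
  s[U,V] = ((-2.75)·(-0.5) + (3.25)·(4.5) + (-2.75)·(-2.5) + (2.25)·(-1.5)) / 3 = 19.5/3 = 6.5
  s[V,V] = ((-0.5)·(-0.5) + (4.5)·(4.5) + (-2.5)·(-2.5) + (-1.5)·(-1.5)) / 3 = 29/3 = 9.6667
  Sample standard deviations s_i = √(s[i,i]):
  s(U) = √(10.25) = 3.2016
  s(V) = √(9.6667) = 3.1091

Step 3 — r_{ij} = s_{ij} / (s_i · s_j):
  r[U,U] = 1 (diagonal).
  r[U,V] = 6.5 / (3.2016 · 3.1091) = 6.5 / 9.9541 = 0.653
  r[V,V] = 1 (diagonal).

R is symmetric with unit diagonal. Assembling:

R = [[1, 0.653],
 [0.653, 1]]


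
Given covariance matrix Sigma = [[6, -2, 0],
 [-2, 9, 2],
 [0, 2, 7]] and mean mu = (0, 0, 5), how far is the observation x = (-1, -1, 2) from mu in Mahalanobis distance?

Step 1 — centre the observation: (x - mu) = (-1, -1, -3).

Step 2 — invert Sigma (cofactor / det for 3×3, or solve directly):
  Sigma^{-1} = [[0.181, 0.0429, -0.0123],
 [0.0429, 0.1288, -0.0368],
 [-0.0123, -0.0368, 0.1534]].

Step 3 — form the quadratic (x - mu)^T · Sigma^{-1} · (x - mu):
  Sigma^{-1} · (x - mu) = (-0.1871, -0.0613, -0.411).
  (x - mu)^T · [Sigma^{-1} · (x - mu)] = (-1)·(-0.1871) + (-1)·(-0.0613) + (-3)·(-0.411) = 1.4816.

Step 4 — take square root: d = √(1.4816) ≈ 1.2172.

d(x, mu) = √(1.4816) ≈ 1.2172


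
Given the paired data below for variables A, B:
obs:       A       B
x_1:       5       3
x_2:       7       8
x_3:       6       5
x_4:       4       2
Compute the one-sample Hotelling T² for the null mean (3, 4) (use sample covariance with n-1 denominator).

Step 1 — sample mean vector:
  mean(A) = (5 + 7 + 6 + 4) / 4 = 22/4 = 5.5
  mean(B) = (3 + 8 + 5 + 2) / 4 = 18/4 = 4.5
  x̄ = (5.5, 4.5),  deviation x̄ - mu_0 = (5.5, 4.5) - (3, 4) = (2.5, 0.5).

Step 2 — sample covariance matrix, S[i,j] = (1/(n-1)) · Σ_k (x_{k,i} - mean_i) · (x_{k,j} - mean_j), divisor n-1 = 3:
  S[A,A] = ((-0.5)·(-0.5) + (1.5)·(1.5) + (0.5)·(0.5) + (-1.5)·(-1.5)) / 3 = 5/3 = 1.6667
  S[A,B] = ((-0.5)·(-1.5) + (1.5)·(3.5) + (0.5)·(0.5) + (-1.5)·(-2.5)) / 3 = 10/3 = 3.3333
  S[B,B] = ((-1.5)·(-1.5) + (3.5)·(3.5) + (0.5)·(0.5) + (-2.5)·(-2.5)) / 3 = 21/3 = 7
  S = [[1.6667, 3.3333],
 [3.3333, 7]].

Step 3 — invert S. det(S) = 1.6667·7 - (3.3333)² = 0.5556.
  S^{-1} = (1/det) · [[d, -b], [-b, a]] = [[12.6, -6],
 [-6, 3]].

Step 4 — quadratic form (x̄ - mu_0)^T · S^{-1} · (x̄ - mu_0):
  S^{-1} · (x̄ - mu_0) = (28.5, -13.5),
  (x̄ - mu_0)^T · [...] = (2.5)·(28.5) + (0.5)·(-13.5) = 64.5.

Step 5 — scale by n: T² = 4 · 64.5 = 258.

T² ≈ 258


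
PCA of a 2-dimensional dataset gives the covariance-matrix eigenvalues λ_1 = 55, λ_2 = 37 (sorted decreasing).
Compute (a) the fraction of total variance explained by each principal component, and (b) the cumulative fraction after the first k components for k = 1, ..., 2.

Step 1 — total variance = trace(Sigma) = Σ λ_i = 55 + 37 = 92.

Step 2 — fraction explained by component i = λ_i / Σ λ:
  PC1: 55/92 = 0.5978
  PC2: 37/92 = 0.4022

Step 3 — cumulative fraction after k components = (λ_1 + ... + λ_k) / Σ λ:
  k = 1: 55/92 = 0.5978
  k = 2: (55 + 37)/92 = 92/92 = 1

Summary (fraction, with percent):

explained: PC1 0.5978 (59.78%), PC2 0.4022 (40.22%);  cumulative: 0.5978, 1


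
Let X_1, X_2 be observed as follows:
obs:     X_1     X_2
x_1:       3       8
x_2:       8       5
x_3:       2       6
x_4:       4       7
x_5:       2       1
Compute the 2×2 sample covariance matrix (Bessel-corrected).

Step 1 — column means:
  mean(X_1) = (3 + 8 + 2 + 4 + 2) / 5 = 19/5 = 3.8
  mean(X_2) = (8 + 5 + 6 + 7 + 1) / 5 = 27/5 = 5.4

Step 2 — sample covariance S[i,j] = (1/(n-1)) · Σ_k (x_{k,i} - mean_i) · (x_{k,j} - mean_j), with n-1 = 4.
  S[X_1,X_1] = ((-0.8)·(-0.8) + (4.2)·(4.2) + (-1.8)·(-1.8) + (0.2)·(0.2) + (-1.8)·(-1.8)) / 4 = 24.8/4 = 6.2
  S[X_1,X_2] = ((-0.8)·(2.6) + (4.2)·(-0.4) + (-1.8)·(0.6) + (0.2)·(1.6) + (-1.8)·(-4.4)) / 4 = 3.4/4 = 0.85
  S[X_2,X_2] = ((2.6)·(2.6) + (-0.4)·(-0.4) + (0.6)·(0.6) + (1.6)·(1.6) + (-4.4)·(-4.4)) / 4 = 29.2/4 = 7.3

S is symmetric (S[j,i] = S[i,j]). Assembling:

S = [[6.2, 0.85],
 [0.85, 7.3]]


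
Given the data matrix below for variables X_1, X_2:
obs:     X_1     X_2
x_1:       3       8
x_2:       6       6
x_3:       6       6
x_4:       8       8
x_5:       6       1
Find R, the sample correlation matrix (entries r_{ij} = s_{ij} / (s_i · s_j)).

Step 1 — column means:
  mean(X_1) = (3 + 6 + 6 + 8 + 6) / 5 = 29/5 = 5.8
  mean(X_2) = (8 + 6 + 6 + 8 + 1) / 5 = 29/5 = 5.8

Step 2 — sample variances and covariances s[i,j] = (1/(n-1)) · Σ_k (x_{k,i} - mean_i) · (x_{k,j} - mean_j), with n-1 = 4:
  s[X_1,X_1] = ((-2.8)·(-2.8) + (0.2)·(0.2) + (0.2)·(0.2) + (2.2)·(2.2) + (0.2)·(0.2)) / 4 = 12.8/4 = 3.2
  s[X_1,X_2] = ((-2.8)·(2.2) + (0.2)·(0.2) + (0.2)·(0.2) + (2.2)·(2.2) + (0.2)·(-4.8)) / 4 = -2.2/4 = -0.55
  s[X_2,X_2] = ((2.2)·(2.2) + (0.2)·(0.2) + (0.2)·(0.2) + (2.2)·(2.2) + (-4.8)·(-4.8)) / 4 = 32.8/4 = 8.2
  Sample standard deviations s_i = √(s[i,i]):
  s(X_1) = √(3.2) = 1.7889
  s(X_2) = √(8.2) = 2.8636

Step 3 — r_{ij} = s_{ij} / (s_i · s_j):
  r[X_1,X_1] = 1 (diagonal).
  r[X_1,X_2] = -0.55 / (1.7889 · 2.8636) = -0.55 / 5.1225 = -0.1074
  r[X_2,X_2] = 1 (diagonal).

R is symmetric with unit diagonal. Assembling:

R = [[1, -0.1074],
 [-0.1074, 1]]


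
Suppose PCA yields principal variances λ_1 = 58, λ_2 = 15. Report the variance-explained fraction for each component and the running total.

Step 1 — total variance = trace(Sigma) = Σ λ_i = 58 + 15 = 73.

Step 2 — fraction explained by component i = λ_i / Σ λ:
  PC1: 58/73 = 0.7945
  PC2: 15/73 = 0.2055

Step 3 — cumulative fraction after k components = (λ_1 + ... + λ_k) / Σ λ:
  k = 1: 58/73 = 0.7945
  k = 2: (58 + 15)/73 = 73/73 = 1

Summary (fraction, with percent):

explained: PC1 0.7945 (79.45%), PC2 0.2055 (20.55%);  cumulative: 0.7945, 1


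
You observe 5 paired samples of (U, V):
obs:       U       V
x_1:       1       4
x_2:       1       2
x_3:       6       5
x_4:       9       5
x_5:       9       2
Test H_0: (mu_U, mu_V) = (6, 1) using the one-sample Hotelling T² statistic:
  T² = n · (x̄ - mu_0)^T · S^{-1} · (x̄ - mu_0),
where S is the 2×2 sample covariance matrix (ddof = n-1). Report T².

Step 1 — sample mean vector:
  mean(U) = (1 + 1 + 6 + 9 + 9) / 5 = 26/5 = 5.2
  mean(V) = (4 + 2 + 5 + 5 + 2) / 5 = 18/5 = 3.6
  x̄ = (5.2, 3.6),  deviation x̄ - mu_0 = (5.2, 3.6) - (6, 1) = (-0.8, 2.6).

Step 2 — sample covariance matrix, S[i,j] = (1/(n-1)) · Σ_k (x_{k,i} - mean_i) · (x_{k,j} - mean_j), divisor n-1 = 4:
  S[U,U] = ((-4.2)·(-4.2) + (-4.2)·(-4.2) + (0.8)·(0.8) + (3.8)·(3.8) + (3.8)·(3.8)) / 4 = 64.8/4 = 16.2
  S[U,V] = ((-4.2)·(0.4) + (-4.2)·(-1.6) + (0.8)·(1.4) + (3.8)·(1.4) + (3.8)·(-1.6)) / 4 = 5.4/4 = 1.35
  S[V,V] = ((0.4)·(0.4) + (-1.6)·(-1.6) + (1.4)·(1.4) + (1.4)·(1.4) + (-1.6)·(-1.6)) / 4 = 9.2/4 = 2.3
  S = [[16.2, 1.35],
 [1.35, 2.3]].

Step 3 — invert S. det(S) = 16.2·2.3 - (1.35)² = 35.4375.
  S^{-1} = (1/det) · [[d, -b], [-b, a]] = [[0.0649, -0.0381],
 [-0.0381, 0.4571]].

Step 4 — quadratic form (x̄ - mu_0)^T · S^{-1} · (x̄ - mu_0):
  S^{-1} · (x̄ - mu_0) = (-0.151, 1.219),
  (x̄ - mu_0)^T · [...] = (-0.8)·(-0.151) + (2.6)·(1.219) = 3.2903.

Step 5 — scale by n: T² = 5 · 3.2903 = 16.4515.

T² ≈ 16.4515


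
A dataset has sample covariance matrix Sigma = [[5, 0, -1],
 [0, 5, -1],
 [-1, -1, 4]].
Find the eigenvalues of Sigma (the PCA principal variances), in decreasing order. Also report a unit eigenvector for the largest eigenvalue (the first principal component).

Step 1 — characteristic polynomial p(λ) = det(λI - Sigma) = λ³ - tr·λ² + c_1·λ - det, where tr = trace, c_1 = sum of the principal 2×2 minors, det = det(Sigma):
  tr = 5 + 5 + 4 = 14,
  c_1 = (5·5 - (0)²) + (5·4 - (-1)²) + (5·4 - (-1)²) = 25 + 19 + 19 = 63,
  det = 5·(5·4 - (-1)²) - (0)·((0)·4 - (-1)·(-1)) + (-1)·((0)·(-1) - 5·(-1)) = 5·(19) - (0)·(-1) + (-1)·(5) = 90.
  So p(λ) = λ³ - 14λ² + 63λ - 90.
Step 2 — look for an integer root (rational root theorem: any rational root is an integer divisor of 90). Testing λ = 3:
  p(3) = 27 - 126 + 189 - 90 = 0  ✓
  Dividing out (λ - 3): p(λ) = (λ - 3)(λ² - 11λ + 30).
Step 3 — remaining eigenvalues from the quadratic λ² - 11λ + 30 = 0:
  Δ = 11² - 4·30 = 121 - 120 = 1,  λ = (11 ± √1)/2 = (11 ± 1)/2 = 6 or 5.
  Sorted: λ_1 = 6,  λ_2 = 5,  λ_3 = 3  (check: sum = 14 = tr ✓).

Step 4 — unit eigenvector for λ_1 = 6: v spans the null space of (Sigma - λ_1 I), whose rows are
  r_1 = (-1, 0, -1),  r_2 = (0, -1, -1),  r_3 = (-1, -1, -2).
  v is orthogonal to every row, so take v ∝ r_1 × r_2 = ((0)·(-1) - (-1)·(-1), (-1)·(0) - (-1)·(-1), (-1)·(-1) - (0)·(0)) = (-1, -1, 1).
  Rescale (multiply by -1 so the first nonzero entry is positive): u = (1, 1, -1).
  ||u|| = √((1)² + (1)² + (-1)²) = √(3) ≈ 1.7321,  v_1 = u/||u|| ≈ (0.5774, 0.5774, -0.5774) (||v_1|| = 1).

λ_1 = 6,  λ_2 = 5,  λ_3 = 3;  v_1 ≈ (0.5774, 0.5774, -0.5774)


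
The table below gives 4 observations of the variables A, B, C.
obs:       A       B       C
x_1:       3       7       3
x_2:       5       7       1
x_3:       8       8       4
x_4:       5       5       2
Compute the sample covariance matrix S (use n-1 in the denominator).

Step 1 — column means:
  mean(A) = (3 + 5 + 8 + 5) / 4 = 21/4 = 5.25
  mean(B) = (7 + 7 + 8 + 5) / 4 = 27/4 = 6.75
  mean(C) = (3 + 1 + 4 + 2) / 4 = 10/4 = 2.5

Step 2 — sample covariance S[i,j] = (1/(n-1)) · Σ_k (x_{k,i} - mean_i) · (x_{k,j} - mean_j), with n-1 = 3.
  S[A,A] = ((-2.25)·(-2.25) + (-0.25)·(-0.25) + (2.75)·(2.75) + (-0.25)·(-0.25)) / 3 = 12.75/3 = 4.25
  S[A,B] = ((-2.25)·(0.25) + (-0.25)·(0.25) + (2.75)·(1.25) + (-0.25)·(-1.75)) / 3 = 3.25/3 = 1.0833
  S[A,C] = ((-2.25)·(0.5) + (-0.25)·(-1.5) + (2.75)·(1.5) + (-0.25)·(-0.5)) / 3 = 3.5/3 = 1.1667
  S[B,B] = ((0.25)·(0.25) + (0.25)·(0.25) + (1.25)·(1.25) + (-1.75)·(-1.75)) / 3 = 4.75/3 = 1.5833
  S[B,C] = ((0.25)·(0.5) + (0.25)·(-1.5) + (1.25)·(1.5) + (-1.75)·(-0.5)) / 3 = 2.5/3 = 0.8333
  S[C,C] = ((0.5)·(0.5) + (-1.5)·(-1.5) + (1.5)·(1.5) + (-0.5)·(-0.5)) / 3 = 5/3 = 1.6667

S is symmetric (S[j,i] = S[i,j]). Assembling:

S = [[4.25, 1.0833, 1.1667],
 [1.0833, 1.5833, 0.8333],
 [1.1667, 0.8333, 1.6667]]


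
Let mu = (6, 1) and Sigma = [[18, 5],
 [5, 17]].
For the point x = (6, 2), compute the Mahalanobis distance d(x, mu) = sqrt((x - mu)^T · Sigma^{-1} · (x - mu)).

Step 1 — centre the observation: (x - mu) = (0, 1).

Step 2 — invert Sigma. det(Sigma) = 18·17 - (5)² = 281.
  Sigma^{-1} = (1/det) · [[d, -b], [-b, a]] = [[0.0605, -0.0178],
 [-0.0178, 0.0641]].

Step 3 — form the quadratic (x - mu)^T · Sigma^{-1} · (x - mu):
  Sigma^{-1} · (x - mu) = (-0.0178, 0.0641).
  (x - mu)^T · [Sigma^{-1} · (x - mu)] = (0)·(-0.0178) + (1)·(0.0641) = 0.0641.

Step 4 — take square root: d = √(0.0641) ≈ 0.2531.

d(x, mu) = √(0.0641) ≈ 0.2531


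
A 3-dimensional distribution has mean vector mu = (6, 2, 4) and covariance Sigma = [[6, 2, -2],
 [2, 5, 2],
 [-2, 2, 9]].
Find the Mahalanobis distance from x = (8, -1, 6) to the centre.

Step 1 — centre the observation: (x - mu) = (2, -3, 2).

Step 2 — invert Sigma (cofactor / det for 3×3, or solve directly):
  Sigma^{-1} = [[0.2356, -0.1264, 0.0805],
 [-0.1264, 0.2874, -0.092],
 [0.0805, -0.092, 0.1494]].

Step 3 — form the quadratic (x - mu)^T · Sigma^{-1} · (x - mu):
  Sigma^{-1} · (x - mu) = (1.0115, -1.2989, 0.7356).
  (x - mu)^T · [Sigma^{-1} · (x - mu)] = (2)·(1.0115) + (-3)·(-1.2989) + (2)·(0.7356) = 7.3908.

Step 4 — take square root: d = √(7.3908) ≈ 2.7186.

d(x, mu) = √(7.3908) ≈ 2.7186


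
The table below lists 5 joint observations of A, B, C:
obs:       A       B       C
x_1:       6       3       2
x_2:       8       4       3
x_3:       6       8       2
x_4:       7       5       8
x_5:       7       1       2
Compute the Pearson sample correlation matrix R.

Step 1 — column means:
  mean(A) = (6 + 8 + 6 + 7 + 7) / 5 = 34/5 = 6.8
  mean(B) = (3 + 4 + 8 + 5 + 1) / 5 = 21/5 = 4.2
  mean(C) = (2 + 3 + 2 + 8 + 2) / 5 = 17/5 = 3.4

Step 2 — sample variances and covariances s[i,j] = (1/(n-1)) · Σ_k (x_{k,i} - mean_i) · (x_{k,j} - mean_j), with n-1 = 4:
  s[A,A] = ((-0.8)·(-0.8) + (1.2)·(1.2) + (-0.8)·(-0.8) + (0.2)·(0.2) + (0.2)·(0.2)) / 4 = 2.8/4 = 0.7
  s[A,B] = ((-0.8)·(-1.2) + (1.2)·(-0.2) + (-0.8)·(3.8) + (0.2)·(0.8) + (0.2)·(-3.2)) / 4 = -2.8/4 = -0.7
  s[A,C] = ((-0.8)·(-1.4) + (1.2)·(-0.4) + (-0.8)·(-1.4) + (0.2)·(4.6) + (0.2)·(-1.4)) / 4 = 2.4/4 = 0.6
  s[B,B] = ((-1.2)·(-1.2) + (-0.2)·(-0.2) + (3.8)·(3.8) + (0.8)·(0.8) + (-3.2)·(-3.2)) / 4 = 26.8/4 = 6.7
  s[B,C] = ((-1.2)·(-1.4) + (-0.2)·(-0.4) + (3.8)·(-1.4) + (0.8)·(4.6) + (-3.2)·(-1.4)) / 4 = 4.6/4 = 1.15
  s[C,C] = ((-1.4)·(-1.4) + (-0.4)·(-0.4) + (-1.4)·(-1.4) + (4.6)·(4.6) + (-1.4)·(-1.4)) / 4 = 27.2/4 = 6.8
  Sample standard deviations s_i = √(s[i,i]):
  s(A) = √(0.7) = 0.8367
  s(B) = √(6.7) = 2.5884
  s(C) = √(6.8) = 2.6077

Step 3 — r_{ij} = s_{ij} / (s_i · s_j):
  r[A,A] = 1 (diagonal).
  r[A,B] = -0.7 / (0.8367 · 2.5884) = -0.7 / 2.1656 = -0.3232
  r[A,C] = 0.6 / (0.8367 · 2.6077) = 0.6 / 2.1817 = 0.275
  r[B,B] = 1 (diagonal).
  r[B,C] = 1.15 / (2.5884 · 2.6077) = 1.15 / 6.7498 = 0.1704
  r[C,C] = 1 (diagonal).

R is symmetric with unit diagonal. Assembling:

R = [[1, -0.3232, 0.275],
 [-0.3232, 1, 0.1704],
 [0.275, 0.1704, 1]]


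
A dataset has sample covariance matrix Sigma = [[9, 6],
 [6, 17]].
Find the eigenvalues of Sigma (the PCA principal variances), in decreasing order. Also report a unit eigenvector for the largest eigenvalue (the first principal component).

Step 1 — characteristic polynomial of 2×2 Sigma:
  det(Sigma - λI) = λ² - trace · λ + det = 0.
  trace = 9 + 17 = 26, det = 9·17 - (6)² = 117.
Step 2 — discriminant:
  Δ = trace² - 4·det = 676 - 468 = 208.
Step 3 — eigenvalues:
  λ = (trace ± √Δ)/2 = (26 ± 14.4222)/2,
  λ_1 = 20.2111,  λ_2 = 5.7889.

Step 4 — unit eigenvector for λ_1: solve (Sigma - λ_1 I)v = 0. First row:
  (9 - 20.2111)·v_x + (6)·v_y = 0, i.e. (-11.2111)·v_x + (6)·v_y = 0,
  so v ∝ (b, λ_1 - a) = (6, 11.2111) = u.
  ||u|| = √((6)² + (11.2111)²) = √(161.6888) ≈ 12.7157,
  v_1 = u/||u|| ≈ (0.4719, 0.8817) (||v_1|| = 1).

λ_1 = 20.2111,  λ_2 = 5.7889;  v_1 ≈ (0.4719, 0.8817)


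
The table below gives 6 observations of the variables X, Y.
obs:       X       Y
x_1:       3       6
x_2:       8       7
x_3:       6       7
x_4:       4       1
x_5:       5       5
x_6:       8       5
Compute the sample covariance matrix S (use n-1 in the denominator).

Step 1 — column means:
  mean(X) = (3 + 8 + 6 + 4 + 5 + 8) / 6 = 34/6 = 5.6667
  mean(Y) = (6 + 7 + 7 + 1 + 5 + 5) / 6 = 31/6 = 5.1667

Step 2 — sample covariance S[i,j] = (1/(n-1)) · Σ_k (x_{k,i} - mean_i) · (x_{k,j} - mean_j), with n-1 = 5.
  S[X,X] = ((-2.6667)·(-2.6667) + (2.3333)·(2.3333) + (0.3333)·(0.3333) + (-1.6667)·(-1.6667) + (-0.6667)·(-0.6667) + (2.3333)·(2.3333)) / 5 = 21.3333/5 = 4.2667
  S[X,Y] = ((-2.6667)·(0.8333) + (2.3333)·(1.8333) + (0.3333)·(1.8333) + (-1.6667)·(-4.1667) + (-0.6667)·(-0.1667) + (2.3333)·(-0.1667)) / 5 = 9.3333/5 = 1.8667
  S[Y,Y] = ((0.8333)·(0.8333) + (1.8333)·(1.8333) + (1.8333)·(1.8333) + (-4.1667)·(-4.1667) + (-0.1667)·(-0.1667) + (-0.1667)·(-0.1667)) / 5 = 24.8333/5 = 4.9667

S is symmetric (S[j,i] = S[i,j]). Assembling:

S = [[4.2667, 1.8667],
 [1.8667, 4.9667]]


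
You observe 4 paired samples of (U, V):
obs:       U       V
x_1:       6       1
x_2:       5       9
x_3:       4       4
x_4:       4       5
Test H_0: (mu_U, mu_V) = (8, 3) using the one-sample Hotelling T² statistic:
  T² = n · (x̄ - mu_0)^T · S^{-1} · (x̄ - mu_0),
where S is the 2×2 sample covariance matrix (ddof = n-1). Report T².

Step 1 — sample mean vector:
  mean(U) = (6 + 5 + 4 + 4) / 4 = 19/4 = 4.75
  mean(V) = (1 + 9 + 4 + 5) / 4 = 19/4 = 4.75
  x̄ = (4.75, 4.75),  deviation x̄ - mu_0 = (4.75, 4.75) - (8, 3) = (-3.25, 1.75).

Step 2 — sample covariance matrix, S[i,j] = (1/(n-1)) · Σ_k (x_{k,i} - mean_i) · (x_{k,j} - mean_j), divisor n-1 = 3:
  S[U,U] = ((1.25)·(1.25) + (0.25)·(0.25) + (-0.75)·(-0.75) + (-0.75)·(-0.75)) / 3 = 2.75/3 = 0.9167
  S[U,V] = ((1.25)·(-3.75) + (0.25)·(4.25) + (-0.75)·(-0.75) + (-0.75)·(0.25)) / 3 = -3.25/3 = -1.0833
  S[V,V] = ((-3.75)·(-3.75) + (4.25)·(4.25) + (-0.75)·(-0.75) + (0.25)·(0.25)) / 3 = 32.75/3 = 10.9167
  S = [[0.9167, -1.0833],
 [-1.0833, 10.9167]].

Step 3 — invert S. det(S) = 0.9167·10.9167 - (-1.0833)² = 8.8333.
  S^{-1} = (1/det) · [[d, -b], [-b, a]] = [[1.2358, 0.1226],
 [0.1226, 0.1038]].

Step 4 — quadratic form (x̄ - mu_0)^T · S^{-1} · (x̄ - mu_0):
  S^{-1} · (x̄ - mu_0) = (-3.8019, -0.217),
  (x̄ - mu_0)^T · [...] = (-3.25)·(-3.8019) + (1.75)·(-0.217) = 11.9764.

Step 5 — scale by n: T² = 4 · 11.9764 = 47.9057.

T² ≈ 47.9057


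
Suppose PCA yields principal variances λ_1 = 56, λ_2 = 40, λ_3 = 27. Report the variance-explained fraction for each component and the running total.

Step 1 — total variance = trace(Sigma) = Σ λ_i = 56 + 40 + 27 = 123.

Step 2 — fraction explained by component i = λ_i / Σ λ:
  PC1: 56/123 = 0.4553
  PC2: 40/123 = 0.3252
  PC3: 27/123 = 0.2195

Step 3 — cumulative fraction after k components = (λ_1 + ... + λ_k) / Σ λ:
  k = 1: 56/123 = 0.4553
  k = 2: (56 + 40)/123 = 96/123 = 0.7805
  k = 3: (56 + 40 + 27)/123 = 123/123 = 1

Summary (fraction, with percent):

explained: PC1 0.4553 (45.53%), PC2 0.3252 (32.52%), PC3 0.2195 (21.95%);  cumulative: 0.4553, 0.7805, 1


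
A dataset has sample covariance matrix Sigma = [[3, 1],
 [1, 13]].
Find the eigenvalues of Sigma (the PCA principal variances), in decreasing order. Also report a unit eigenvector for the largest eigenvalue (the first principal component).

Step 1 — characteristic polynomial of 2×2 Sigma:
  det(Sigma - λI) = λ² - trace · λ + det = 0.
  trace = 3 + 13 = 16, det = 3·13 - (1)² = 38.
Step 2 — discriminant:
  Δ = trace² - 4·det = 256 - 152 = 104.
Step 3 — eigenvalues:
  λ = (trace ± √Δ)/2 = (16 ± 10.198)/2,
  λ_1 = 13.099,  λ_2 = 2.901.

Step 4 — unit eigenvector for λ_1: solve (Sigma - λ_1 I)v = 0. First row:
  (3 - 13.099)·v_x + (1)·v_y = 0, i.e. (-10.099)·v_x + (1)·v_y = 0,
  so v ∝ (b, λ_1 - a) = (1, 10.099) = u.
  ||u|| = √((1)² + (10.099)²) = √(102.9902) ≈ 10.1484,
  v_1 = u/||u|| ≈ (0.0985, 0.9951) (||v_1|| = 1).

λ_1 = 13.099,  λ_2 = 2.901;  v_1 ≈ (0.0985, 0.9951)


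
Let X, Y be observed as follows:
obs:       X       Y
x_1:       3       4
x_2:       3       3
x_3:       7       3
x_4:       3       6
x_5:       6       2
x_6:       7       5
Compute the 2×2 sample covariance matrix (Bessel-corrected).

Step 1 — column means:
  mean(X) = (3 + 3 + 7 + 3 + 6 + 7) / 6 = 29/6 = 4.8333
  mean(Y) = (4 + 3 + 3 + 6 + 2 + 5) / 6 = 23/6 = 3.8333

Step 2 — sample covariance S[i,j] = (1/(n-1)) · Σ_k (x_{k,i} - mean_i) · (x_{k,j} - mean_j), with n-1 = 5.
  S[X,X] = ((-1.8333)·(-1.8333) + (-1.8333)·(-1.8333) + (2.1667)·(2.1667) + (-1.8333)·(-1.8333) + (1.1667)·(1.1667) + (2.1667)·(2.1667)) / 5 = 20.8333/5 = 4.1667
  S[X,Y] = ((-1.8333)·(0.1667) + (-1.8333)·(-0.8333) + (2.1667)·(-0.8333) + (-1.8333)·(2.1667) + (1.1667)·(-1.8333) + (2.1667)·(1.1667)) / 5 = -4.1667/5 = -0.8333
  S[Y,Y] = ((0.1667)·(0.1667) + (-0.8333)·(-0.8333) + (-0.8333)·(-0.8333) + (2.1667)·(2.1667) + (-1.8333)·(-1.8333) + (1.1667)·(1.1667)) / 5 = 10.8333/5 = 2.1667

S is symmetric (S[j,i] = S[i,j]). Assembling:

S = [[4.1667, -0.8333],
 [-0.8333, 2.1667]]


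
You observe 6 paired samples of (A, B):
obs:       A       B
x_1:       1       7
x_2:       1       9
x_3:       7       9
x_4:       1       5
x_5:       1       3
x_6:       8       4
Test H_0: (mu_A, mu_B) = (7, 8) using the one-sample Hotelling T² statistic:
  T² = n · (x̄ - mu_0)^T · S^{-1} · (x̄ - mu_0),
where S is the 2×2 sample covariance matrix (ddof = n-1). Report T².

Step 1 — sample mean vector:
  mean(A) = (1 + 1 + 7 + 1 + 1 + 8) / 6 = 19/6 = 3.1667
  mean(B) = (7 + 9 + 9 + 5 + 3 + 4) / 6 = 37/6 = 6.1667
  x̄ = (3.1667, 6.1667),  deviation x̄ - mu_0 = (3.1667, 6.1667) - (7, 8) = (-3.8333, -1.8333).

Step 2 — sample covariance matrix, S[i,j] = (1/(n-1)) · Σ_k (x_{k,i} - mean_i) · (x_{k,j} - mean_j), divisor n-1 = 5:
  S[A,A] = ((-2.1667)·(-2.1667) + (-2.1667)·(-2.1667) + (3.8333)·(3.8333) + (-2.1667)·(-2.1667) + (-2.1667)·(-2.1667) + (4.8333)·(4.8333)) / 5 = 56.8333/5 = 11.3667
  S[A,B] = ((-2.1667)·(0.8333) + (-2.1667)·(2.8333) + (3.8333)·(2.8333) + (-2.1667)·(-1.1667) + (-2.1667)·(-3.1667) + (4.8333)·(-2.1667)) / 5 = 1.8333/5 = 0.3667
  S[B,B] = ((0.8333)·(0.8333) + (2.8333)·(2.8333) + (2.8333)·(2.8333) + (-1.1667)·(-1.1667) + (-3.1667)·(-3.1667) + (-2.1667)·(-2.1667)) / 5 = 32.8333/5 = 6.5667
  S = [[11.3667, 0.3667],
 [0.3667, 6.5667]].

Step 3 — invert S. det(S) = 11.3667·6.5667 - (0.3667)² = 74.5067.
  S^{-1} = (1/det) · [[d, -b], [-b, a]] = [[0.0881, -0.0049],
 [-0.0049, 0.1526]].

Step 4 — quadratic form (x̄ - mu_0)^T · S^{-1} · (x̄ - mu_0):
  S^{-1} · (x̄ - mu_0) = (-0.3288, -0.2608),
  (x̄ - mu_0)^T · [...] = (-3.8333)·(-0.3288) + (-1.8333)·(-0.2608) = 1.7387.

Step 5 — scale by n: T² = 6 · 1.7387 = 10.4322.

T² ≈ 10.4322


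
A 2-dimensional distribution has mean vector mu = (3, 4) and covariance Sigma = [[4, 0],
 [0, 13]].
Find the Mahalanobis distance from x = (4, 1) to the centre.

Step 1 — centre the observation: (x - mu) = (1, -3).

Step 2 — invert Sigma. det(Sigma) = 4·13 - (0)² = 52.
  Sigma^{-1} = (1/det) · [[d, -b], [-b, a]] = [[0.25, 0],
 [0, 0.0769]].

Step 3 — form the quadratic (x - mu)^T · Sigma^{-1} · (x - mu):
  Sigma^{-1} · (x - mu) = (0.25, -0.2308).
  (x - mu)^T · [Sigma^{-1} · (x - mu)] = (1)·(0.25) + (-3)·(-0.2308) = 0.9423.

Step 4 — take square root: d = √(0.9423) ≈ 0.9707.

d(x, mu) = √(0.9423) ≈ 0.9707


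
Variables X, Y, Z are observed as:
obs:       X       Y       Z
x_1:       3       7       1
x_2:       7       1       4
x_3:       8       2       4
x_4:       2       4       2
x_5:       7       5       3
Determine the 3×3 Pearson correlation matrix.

Step 1 — column means:
  mean(X) = (3 + 7 + 8 + 2 + 7) / 5 = 27/5 = 5.4
  mean(Y) = (7 + 1 + 2 + 4 + 5) / 5 = 19/5 = 3.8
  mean(Z) = (1 + 4 + 4 + 2 + 3) / 5 = 14/5 = 2.8

Step 2 — sample variances and covariances s[i,j] = (1/(n-1)) · Σ_k (x_{k,i} - mean_i) · (x_{k,j} - mean_j), with n-1 = 4:
  s[X,X] = ((-2.4)·(-2.4) + (1.6)·(1.6) + (2.6)·(2.6) + (-3.4)·(-3.4) + (1.6)·(1.6)) / 4 = 29.2/4 = 7.3
  s[X,Y] = ((-2.4)·(3.2) + (1.6)·(-2.8) + (2.6)·(-1.8) + (-3.4)·(0.2) + (1.6)·(1.2)) / 4 = -15.6/4 = -3.9
  s[X,Z] = ((-2.4)·(-1.8) + (1.6)·(1.2) + (2.6)·(1.2) + (-3.4)·(-0.8) + (1.6)·(0.2)) / 4 = 12.4/4 = 3.1
  s[Y,Y] = ((3.2)·(3.2) + (-2.8)·(-2.8) + (-1.8)·(-1.8) + (0.2)·(0.2) + (1.2)·(1.2)) / 4 = 22.8/4 = 5.7
  s[Y,Z] = ((3.2)·(-1.8) + (-2.8)·(1.2) + (-1.8)·(1.2) + (0.2)·(-0.8) + (1.2)·(0.2)) / 4 = -11.2/4 = -2.8
  s[Z,Z] = ((-1.8)·(-1.8) + (1.2)·(1.2) + (1.2)·(1.2) + (-0.8)·(-0.8) + (0.2)·(0.2)) / 4 = 6.8/4 = 1.7
  Sample standard deviations s_i = √(s[i,i]):
  s(X) = √(7.3) = 2.7019
  s(Y) = √(5.7) = 2.3875
  s(Z) = √(1.7) = 1.3038

Step 3 — r_{ij} = s_{ij} / (s_i · s_j):
  r[X,X] = 1 (diagonal).
  r[X,Y] = -3.9 / (2.7019 · 2.3875) = -3.9 / 6.4506 = -0.6046
  r[X,Z] = 3.1 / (2.7019 · 1.3038) = 3.1 / 3.5228 = 0.88
  r[Y,Y] = 1 (diagonal).
  r[Y,Z] = -2.8 / (2.3875 · 1.3038) = -2.8 / 3.1129 = -0.8995
  r[Z,Z] = 1 (diagonal).

R is symmetric with unit diagonal. Assembling:

R = [[1, -0.6046, 0.88],
 [-0.6046, 1, -0.8995],
 [0.88, -0.8995, 1]]


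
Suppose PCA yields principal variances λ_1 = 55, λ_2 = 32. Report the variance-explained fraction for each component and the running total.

Step 1 — total variance = trace(Sigma) = Σ λ_i = 55 + 32 = 87.

Step 2 — fraction explained by component i = λ_i / Σ λ:
  PC1: 55/87 = 0.6322
  PC2: 32/87 = 0.3678

Step 3 — cumulative fraction after k components = (λ_1 + ... + λ_k) / Σ λ:
  k = 1: 55/87 = 0.6322
  k = 2: (55 + 32)/87 = 87/87 = 1

Summary (fraction, with percent):

explained: PC1 0.6322 (63.22%), PC2 0.3678 (36.78%);  cumulative: 0.6322, 1


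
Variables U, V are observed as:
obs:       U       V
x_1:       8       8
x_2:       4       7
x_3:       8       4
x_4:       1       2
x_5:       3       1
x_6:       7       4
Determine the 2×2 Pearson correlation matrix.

Step 1 — column means:
  mean(U) = (8 + 4 + 8 + 1 + 3 + 7) / 6 = 31/6 = 5.1667
  mean(V) = (8 + 7 + 4 + 2 + 1 + 4) / 6 = 26/6 = 4.3333

Step 2 — sample variances and covariances s[i,j] = (1/(n-1)) · Σ_k (x_{k,i} - mean_i) · (x_{k,j} - mean_j), with n-1 = 5:
  s[U,U] = ((2.8333)·(2.8333) + (-1.1667)·(-1.1667) + (2.8333)·(2.8333) + (-4.1667)·(-4.1667) + (-2.1667)·(-2.1667) + (1.8333)·(1.8333)) / 5 = 42.8333/5 = 8.5667
  s[U,V] = ((2.8333)·(3.6667) + (-1.1667)·(2.6667) + (2.8333)·(-0.3333) + (-4.1667)·(-2.3333) + (-2.1667)·(-3.3333) + (1.8333)·(-0.3333)) / 5 = 22.6667/5 = 4.5333
  s[V,V] = ((3.6667)·(3.6667) + (2.6667)·(2.6667) + (-0.3333)·(-0.3333) + (-2.3333)·(-2.3333) + (-3.3333)·(-3.3333) + (-0.3333)·(-0.3333)) / 5 = 37.3333/5 = 7.4667
  Sample standard deviations s_i = √(s[i,i]):
  s(U) = √(8.5667) = 2.9269
  s(V) = √(7.4667) = 2.7325

Step 3 — r_{ij} = s_{ij} / (s_i · s_j):
  r[U,U] = 1 (diagonal).
  r[U,V] = 4.5333 / (2.9269 · 2.7325) = 4.5333 / 7.9978 = 0.5668
  r[V,V] = 1 (diagonal).

R is symmetric with unit diagonal. Assembling:

R = [[1, 0.5668],
 [0.5668, 1]]


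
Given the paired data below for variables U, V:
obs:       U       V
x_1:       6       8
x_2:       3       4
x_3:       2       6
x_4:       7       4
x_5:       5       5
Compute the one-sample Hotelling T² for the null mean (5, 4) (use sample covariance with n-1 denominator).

Step 1 — sample mean vector:
  mean(U) = (6 + 3 + 2 + 7 + 5) / 5 = 23/5 = 4.6
  mean(V) = (8 + 4 + 6 + 4 + 5) / 5 = 27/5 = 5.4
  x̄ = (4.6, 5.4),  deviation x̄ - mu_0 = (4.6, 5.4) - (5, 4) = (-0.4, 1.4).

Step 2 — sample covariance matrix, S[i,j] = (1/(n-1)) · Σ_k (x_{k,i} - mean_i) · (x_{k,j} - mean_j), divisor n-1 = 4:
  S[U,U] = ((1.4)·(1.4) + (-1.6)·(-1.6) + (-2.6)·(-2.6) + (2.4)·(2.4) + (0.4)·(0.4)) / 4 = 17.2/4 = 4.3
  S[U,V] = ((1.4)·(2.6) + (-1.6)·(-1.4) + (-2.6)·(0.6) + (2.4)·(-1.4) + (0.4)·(-0.4)) / 4 = 0.8/4 = 0.2
  S[V,V] = ((2.6)·(2.6) + (-1.4)·(-1.4) + (0.6)·(0.6) + (-1.4)·(-1.4) + (-0.4)·(-0.4)) / 4 = 11.2/4 = 2.8
  S = [[4.3, 0.2],
 [0.2, 2.8]].

Step 3 — invert S. det(S) = 4.3·2.8 - (0.2)² = 12.
  S^{-1} = (1/det) · [[d, -b], [-b, a]] = [[0.2333, -0.0167],
 [-0.0167, 0.3583]].

Step 4 — quadratic form (x̄ - mu_0)^T · S^{-1} · (x̄ - mu_0):
  S^{-1} · (x̄ - mu_0) = (-0.1167, 0.5083),
  (x̄ - mu_0)^T · [...] = (-0.4)·(-0.1167) + (1.4)·(0.5083) = 0.7583.

Step 5 — scale by n: T² = 5 · 0.7583 = 3.7917.

T² ≈ 3.7917


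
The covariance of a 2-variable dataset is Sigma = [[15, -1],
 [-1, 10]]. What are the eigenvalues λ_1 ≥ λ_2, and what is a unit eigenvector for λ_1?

Step 1 — characteristic polynomial of 2×2 Sigma:
  det(Sigma - λI) = λ² - trace · λ + det = 0.
  trace = 15 + 10 = 25, det = 15·10 - (-1)² = 149.
Step 2 — discriminant:
  Δ = trace² - 4·det = 625 - 596 = 29.
Step 3 — eigenvalues:
  λ = (trace ± √Δ)/2 = (25 ± 5.3852)/2,
  λ_1 = 15.1926,  λ_2 = 9.8074.

Step 4 — unit eigenvector for λ_1: solve (Sigma - λ_1 I)v = 0. First row:
  (15 - 15.1926)·v_x + (-1)·v_y = 0, i.e. (-0.1926)·v_x + (-1)·v_y = 0,
  so v ∝ (b, λ_1 - a) = (-1, 0.1926); multiply by -1 so the first entry is positive: u = (1, -0.1926).
  ||u|| = √((1)² + (-0.1926)²) = √(1.0371) ≈ 1.0184,
  v_1 = u/||u|| ≈ (0.982, -0.1891) (||v_1|| = 1).

λ_1 = 15.1926,  λ_2 = 9.8074;  v_1 ≈ (0.982, -0.1891)
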